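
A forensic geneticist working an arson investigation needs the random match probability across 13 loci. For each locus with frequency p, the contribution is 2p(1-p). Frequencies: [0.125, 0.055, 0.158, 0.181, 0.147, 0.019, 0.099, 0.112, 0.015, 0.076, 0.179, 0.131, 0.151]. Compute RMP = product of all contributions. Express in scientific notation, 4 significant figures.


Computing RMP for 13 loci:
Locus 1: 2 * 0.125 * 0.875 = 0.21875
Locus 2: 2 * 0.055 * 0.945 = 0.10395
Locus 3: 2 * 0.158 * 0.842 = 0.266072
Locus 4: 2 * 0.181 * 0.819 = 0.296478
Locus 5: 2 * 0.147 * 0.853 = 0.250782
Locus 6: 2 * 0.019 * 0.981 = 0.037278
Locus 7: 2 * 0.099 * 0.901 = 0.178398
Locus 8: 2 * 0.112 * 0.888 = 0.198912
Locus 9: 2 * 0.015 * 0.985 = 0.02955
Locus 10: 2 * 0.076 * 0.924 = 0.140448
Locus 11: 2 * 0.179 * 0.821 = 0.293918
Locus 12: 2 * 0.131 * 0.869 = 0.227678
Locus 13: 2 * 0.151 * 0.849 = 0.256398
RMP = 4.237e-11

4.237e-11


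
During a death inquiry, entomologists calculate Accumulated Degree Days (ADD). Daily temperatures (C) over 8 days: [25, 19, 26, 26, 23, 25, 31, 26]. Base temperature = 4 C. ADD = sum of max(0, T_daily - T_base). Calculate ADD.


Computing ADD day by day:
Day 1: max(0, 25 - 4) = 21
Day 2: max(0, 19 - 4) = 15
Day 3: max(0, 26 - 4) = 22
Day 4: max(0, 26 - 4) = 22
Day 5: max(0, 23 - 4) = 19
Day 6: max(0, 25 - 4) = 21
Day 7: max(0, 31 - 4) = 27
Day 8: max(0, 26 - 4) = 22
Total ADD = 169

169


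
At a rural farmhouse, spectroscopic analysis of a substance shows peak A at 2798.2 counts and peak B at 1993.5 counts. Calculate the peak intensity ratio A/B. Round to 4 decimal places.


Spectral peak ratio:
Peak A = 2798.2 counts
Peak B = 1993.5 counts
Ratio = 2798.2 / 1993.5 = 1.4037

1.4037


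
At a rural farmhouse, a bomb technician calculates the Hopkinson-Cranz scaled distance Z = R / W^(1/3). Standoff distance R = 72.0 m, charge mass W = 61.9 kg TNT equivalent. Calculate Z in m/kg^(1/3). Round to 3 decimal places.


Scaled distance calculation:
W^(1/3) = 61.9^(1/3) = 3.955763
Z = R / W^(1/3) = 72.0 / 3.955763
Z = 18.201 m/kg^(1/3)

18.201


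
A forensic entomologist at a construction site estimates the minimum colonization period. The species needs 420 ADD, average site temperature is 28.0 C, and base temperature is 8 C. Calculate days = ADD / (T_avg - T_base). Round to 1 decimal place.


Insect development time:
Effective temperature = avg_temp - T_base = 28.0 - 8 = 20.0 C
Days = ADD / effective_temp = 420 / 20.0 = 21.0 days

21.0


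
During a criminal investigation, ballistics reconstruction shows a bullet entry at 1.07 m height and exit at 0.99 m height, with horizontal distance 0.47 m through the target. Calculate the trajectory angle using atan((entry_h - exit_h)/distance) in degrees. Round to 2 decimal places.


Bullet trajectory angle:
Height difference = 1.07 - 0.99 = 0.08 m
angle = atan(0.08 / 0.47)
angle = atan(0.170213)
angle = 9.66 degrees

9.66


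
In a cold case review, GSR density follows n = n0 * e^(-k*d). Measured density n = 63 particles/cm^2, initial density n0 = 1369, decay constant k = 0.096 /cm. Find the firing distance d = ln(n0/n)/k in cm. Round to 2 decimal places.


GSR distance calculation:
n0/n = 1369 / 63 = 21.730159
ln(n0/n) = 3.078701
d = 3.078701 / 0.096 = 32.07 cm

32.07


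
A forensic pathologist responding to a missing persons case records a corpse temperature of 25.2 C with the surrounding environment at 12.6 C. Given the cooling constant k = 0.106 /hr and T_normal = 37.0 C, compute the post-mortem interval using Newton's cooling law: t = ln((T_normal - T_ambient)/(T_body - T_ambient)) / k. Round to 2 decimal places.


Using Newton's law of cooling:
t = ln((T_normal - T_ambient) / (T_body - T_ambient)) / k
T_normal - T_ambient = 24.4
T_body - T_ambient = 12.6
Ratio = 1.936508
ln(ratio) = 0.660886
t = 0.660886 / 0.106 = 6.23 hours

6.23


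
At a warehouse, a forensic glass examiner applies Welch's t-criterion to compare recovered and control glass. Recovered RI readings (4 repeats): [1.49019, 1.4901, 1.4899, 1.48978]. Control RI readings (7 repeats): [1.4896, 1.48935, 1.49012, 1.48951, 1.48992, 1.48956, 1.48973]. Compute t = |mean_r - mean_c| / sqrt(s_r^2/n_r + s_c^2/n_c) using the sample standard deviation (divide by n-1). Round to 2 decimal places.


Welch's t-criterion for glass RI comparison:
Recovered mean = sum / n_r = 5.95997 / 4 = 1.4899925
Control mean = sum / n_c = 10.42779 / 7 = 1.4896843
Recovered sample variance s_r^2 = 3.47583e-08
Control sample variance s_c^2 = 6.86952e-08
Welch SE (unpooled) = sqrt(s_r^2/n_r + s_c^2/n_c) = sqrt(8.68958e-09 + 9.81361e-09) = sqrt(1.85032e-08) = 0.000136026
|mean_r - mean_c| = 0.000308214
t = 0.000308214 / 0.000136026 = 2.27

2.27


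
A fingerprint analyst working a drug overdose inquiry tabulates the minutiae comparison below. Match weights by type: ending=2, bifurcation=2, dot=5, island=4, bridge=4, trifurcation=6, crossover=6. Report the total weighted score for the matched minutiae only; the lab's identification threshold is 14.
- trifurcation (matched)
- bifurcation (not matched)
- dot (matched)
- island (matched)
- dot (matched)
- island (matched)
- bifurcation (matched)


Weighted minutiae match score:
  trifurcation: matched, +6 (running total 6)
  bifurcation: not matched, +0
  dot: matched, +5 (running total 11)
  island: matched, +4 (running total 15)
  dot: matched, +5 (running total 20)
  island: matched, +4 (running total 24)
  bifurcation: matched, +2 (running total 26)
Total score = 26
Threshold = 14; verdict = identification

26


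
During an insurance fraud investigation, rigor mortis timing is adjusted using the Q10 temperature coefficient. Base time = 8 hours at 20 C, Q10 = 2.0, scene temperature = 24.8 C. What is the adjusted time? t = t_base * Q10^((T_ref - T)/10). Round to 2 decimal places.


Rigor mortis time adjustment:
Exponent = (T_ref - T_actual) / 10 = (20 - 24.8) / 10 = -0.48
Q10 factor = 2.0^-0.48 = 0.71698
t_adjusted = 8 * 0.71698 = 5.74 hours

5.74


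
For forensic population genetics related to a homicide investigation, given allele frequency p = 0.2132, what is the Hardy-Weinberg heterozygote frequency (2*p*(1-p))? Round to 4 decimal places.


Hardy-Weinberg heterozygote frequency:
q = 1 - p = 1 - 0.2132 = 0.7868
2pq = 2 * 0.2132 * 0.7868 = 0.3355

0.3355


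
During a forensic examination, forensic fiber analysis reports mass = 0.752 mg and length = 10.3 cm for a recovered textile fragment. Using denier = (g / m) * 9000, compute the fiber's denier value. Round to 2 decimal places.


Denier calculation:
Mass in grams = 0.752 mg / 1000 = 0.000752 g
Length in meters = 10.3 cm / 100 = 0.103 m
Linear density = mass / length = 0.000752 / 0.103 = 0.00730097 g/m
Denier = (g/m) * 9000 = 0.00730097 * 9000 = 65.71

65.71


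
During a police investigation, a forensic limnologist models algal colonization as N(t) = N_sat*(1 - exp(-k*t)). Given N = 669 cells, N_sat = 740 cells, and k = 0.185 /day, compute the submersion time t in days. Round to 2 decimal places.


PMSI from diatom colonization curve:
N / N_sat = 669 / 740 = 0.904054
1 - N/N_sat = 0.095946
ln(1 - N/N_sat) = -2.34397
t = -ln(1 - N/N_sat) / k = -(-2.34397) / 0.185 = 12.67 days

12.67


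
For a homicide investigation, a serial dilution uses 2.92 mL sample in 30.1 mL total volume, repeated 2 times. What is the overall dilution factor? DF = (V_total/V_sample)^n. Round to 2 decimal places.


Dilution factor calculation:
Single dilution = V_total / V_sample = 30.1 / 2.92 ≈ 10.308219
Number of dilutions = 2
Total DF = (30.1 / 2.92)^2 (full precision, rounded at the end) = 106.26

106.26


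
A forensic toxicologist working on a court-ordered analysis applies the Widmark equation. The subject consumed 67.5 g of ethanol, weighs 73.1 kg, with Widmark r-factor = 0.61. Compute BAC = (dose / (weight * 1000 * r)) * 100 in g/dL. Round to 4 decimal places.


Applying the Widmark formula:
BAC = (dose_g / (body_wt * 1000 * r)) * 100
Denominator = 73.1 * 1000 * 0.61 = 44591
BAC = (67.5 / 44591) * 100
BAC = 0.1514 g/dL

0.1514


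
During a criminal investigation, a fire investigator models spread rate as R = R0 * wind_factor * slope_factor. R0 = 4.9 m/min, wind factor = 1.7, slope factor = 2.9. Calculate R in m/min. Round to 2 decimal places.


Fire spread rate calculation:
R = R0 * wind_factor * slope_factor
= 4.9 * 1.7 * 2.9
= 8.33 * 2.9
= 24.16 m/min

24.16


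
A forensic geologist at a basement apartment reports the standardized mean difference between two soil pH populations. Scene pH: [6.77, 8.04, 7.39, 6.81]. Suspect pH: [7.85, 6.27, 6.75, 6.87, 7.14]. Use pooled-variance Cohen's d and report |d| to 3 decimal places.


Pooled-variance Cohen's d for soil pH comparison:
Scene mean = 29.01 / 4 = 7.2525
Suspect mean = 34.88 / 5 = 6.976
Scene sample variance s_s^2 = 0.355892
Suspect sample variance s_c^2 = 0.33788
Pooled variance = ((n_s-1)*s_s^2 + (n_c-1)*s_c^2) / (n_s + n_c - 2) = 0.345599
Pooled SD = sqrt(0.345599) = 0.587877
Mean difference = 0.2765
|d| = |0.2765| / 0.587877 = 0.470

0.470


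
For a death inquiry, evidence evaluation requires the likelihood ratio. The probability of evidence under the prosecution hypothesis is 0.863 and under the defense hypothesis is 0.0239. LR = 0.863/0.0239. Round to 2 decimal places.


Likelihood ratio calculation:
LR = P(E|Hp) / P(E|Hd)
LR = 0.863 / 0.0239
LR = 36.11

36.11


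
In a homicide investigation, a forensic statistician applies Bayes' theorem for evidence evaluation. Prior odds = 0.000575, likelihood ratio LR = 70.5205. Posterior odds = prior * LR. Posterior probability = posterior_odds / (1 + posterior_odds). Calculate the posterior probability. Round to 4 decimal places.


Bayesian evidence evaluation:
Posterior odds = prior_odds * LR = 0.000575 * 70.5205 = 0.04054929
Posterior probability = posterior_odds / (1 + posterior_odds)
= 0.04054929 / (1 + 0.04054929)
= 0.04054929 / 1.04054929
= 0.0390

0.0390


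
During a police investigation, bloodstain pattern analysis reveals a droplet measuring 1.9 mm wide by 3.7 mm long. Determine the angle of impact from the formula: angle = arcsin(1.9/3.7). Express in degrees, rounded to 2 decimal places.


Blood spatter impact angle calculation:
width / length = 1.9 / 3.7 = 0.513514
angle = arcsin(0.513514)
angle = 30.90 degrees

30.90


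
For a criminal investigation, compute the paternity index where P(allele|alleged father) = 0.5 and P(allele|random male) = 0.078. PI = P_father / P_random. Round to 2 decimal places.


Paternity Index calculation:
PI = P(allele|father) / P(allele|random)
PI = 0.5 / 0.078
PI = 6.41

6.41


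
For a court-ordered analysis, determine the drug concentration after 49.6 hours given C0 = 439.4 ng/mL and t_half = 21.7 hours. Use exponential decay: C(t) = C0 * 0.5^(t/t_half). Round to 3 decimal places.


Drug concentration decay:
Number of half-lives = t / t_half = 49.6 / 21.7 = 2.285714
Decay factor = 0.5^2.285714 = 0.20508388
C(t) = 439.4 * 0.20508388 = 90.114 ng/mL

90.114


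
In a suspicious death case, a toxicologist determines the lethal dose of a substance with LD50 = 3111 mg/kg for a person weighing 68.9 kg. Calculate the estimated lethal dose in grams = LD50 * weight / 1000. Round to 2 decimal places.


Lethal dose calculation:
Lethal dose = LD50 * body_weight / 1000
= 3111 * 68.9 / 1000
= 214347.9 / 1000
= 214.35 g

214.35


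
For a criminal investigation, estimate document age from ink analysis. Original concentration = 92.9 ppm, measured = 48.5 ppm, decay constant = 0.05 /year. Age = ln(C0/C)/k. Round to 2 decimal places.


Document age estimation:
C0/C = 92.9 / 48.5 = 1.915464
ln(C0/C) = 0.64996
t = 0.64996 / 0.05 = 13.00 years

13.00


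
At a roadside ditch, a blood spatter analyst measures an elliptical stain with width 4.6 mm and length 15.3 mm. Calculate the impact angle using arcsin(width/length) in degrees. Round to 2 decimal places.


Blood spatter impact angle calculation:
width / length = 4.6 / 15.3 = 0.300654
angle = arcsin(0.300654)
angle = 17.50 degrees

17.50


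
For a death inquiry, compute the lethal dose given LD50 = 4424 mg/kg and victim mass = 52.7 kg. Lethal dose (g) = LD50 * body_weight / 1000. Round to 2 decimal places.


Lethal dose calculation:
Lethal dose = LD50 * body_weight / 1000
= 4424 * 52.7 / 1000
= 233144.8 / 1000
= 233.14 g

233.14


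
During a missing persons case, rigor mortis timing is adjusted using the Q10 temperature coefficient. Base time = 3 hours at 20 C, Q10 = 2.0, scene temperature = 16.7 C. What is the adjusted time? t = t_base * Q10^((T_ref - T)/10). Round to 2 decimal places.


Rigor mortis time adjustment:
Exponent = (T_ref - T_actual) / 10 = (20 - 16.7) / 10 = 0.33
Q10 factor = 2.0^0.33 = 1.25701
t_adjusted = 3 * 1.25701 = 3.77 hours

3.77


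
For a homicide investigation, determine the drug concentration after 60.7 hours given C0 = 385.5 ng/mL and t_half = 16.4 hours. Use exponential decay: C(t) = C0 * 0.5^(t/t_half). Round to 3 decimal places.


Drug concentration decay:
Number of half-lives = t / t_half = 60.7 / 16.4 = 3.70122
Decay factor = 0.5^3.70122 = 0.07688148
C(t) = 385.5 * 0.07688148 = 29.638 ng/mL

29.638


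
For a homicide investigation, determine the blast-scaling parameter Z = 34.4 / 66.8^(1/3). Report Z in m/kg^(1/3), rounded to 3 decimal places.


Scaled distance calculation:
W^(1/3) = 66.8^(1/3) = 4.057503
Z = R / W^(1/3) = 34.4 / 4.057503
Z = 8.478 m/kg^(1/3)

8.478


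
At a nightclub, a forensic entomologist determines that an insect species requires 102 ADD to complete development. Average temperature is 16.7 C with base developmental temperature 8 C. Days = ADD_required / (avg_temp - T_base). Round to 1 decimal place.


Insect development time:
Effective temperature = avg_temp - T_base = 16.7 - 8 = 8.7 C
Days = ADD / effective_temp = 102 / 8.7 = 11.7 days

11.7


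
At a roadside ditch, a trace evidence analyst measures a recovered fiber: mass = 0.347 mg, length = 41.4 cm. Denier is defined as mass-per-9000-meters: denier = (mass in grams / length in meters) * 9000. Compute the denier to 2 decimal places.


Denier calculation:
Mass in grams = 0.347 mg / 1000 = 0.000347 g
Length in meters = 41.4 cm / 100 = 0.414 m
Linear density = mass / length = 0.000347 / 0.414 = 0.00083816 g/m
Denier = (g/m) * 9000 = 0.00083816 * 9000 = 7.54

7.54


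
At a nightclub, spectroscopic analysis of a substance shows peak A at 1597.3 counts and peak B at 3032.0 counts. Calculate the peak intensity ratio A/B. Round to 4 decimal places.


Spectral peak ratio:
Peak A = 1597.3 counts
Peak B = 3032.0 counts
Ratio = 1597.3 / 3032.0 = 0.5268

0.5268


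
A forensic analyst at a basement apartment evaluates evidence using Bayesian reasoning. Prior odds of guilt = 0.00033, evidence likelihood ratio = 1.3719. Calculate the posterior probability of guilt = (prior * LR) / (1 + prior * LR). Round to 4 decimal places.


Bayesian evidence evaluation:
Posterior odds = prior_odds * LR = 0.00033 * 1.3719 = 0.000452727
Posterior probability = posterior_odds / (1 + posterior_odds)
= 0.000452727 / (1 + 0.000452727)
= 0.000452727 / 1.000452727
= 0.0005

0.0005


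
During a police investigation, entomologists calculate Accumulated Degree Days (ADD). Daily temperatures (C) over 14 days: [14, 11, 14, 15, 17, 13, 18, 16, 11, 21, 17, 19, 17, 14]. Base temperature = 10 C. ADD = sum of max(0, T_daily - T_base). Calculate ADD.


Computing ADD day by day:
Day 1: max(0, 14 - 10) = 4
Day 2: max(0, 11 - 10) = 1
Day 3: max(0, 14 - 10) = 4
Day 4: max(0, 15 - 10) = 5
Day 5: max(0, 17 - 10) = 7
Day 6: max(0, 13 - 10) = 3
Day 7: max(0, 18 - 10) = 8
Day 8: max(0, 16 - 10) = 6
Day 9: max(0, 11 - 10) = 1
Day 10: max(0, 21 - 10) = 11
Day 11: max(0, 17 - 10) = 7
Day 12: max(0, 19 - 10) = 9
Day 13: max(0, 17 - 10) = 7
Day 14: max(0, 14 - 10) = 4
Total ADD = 77

77


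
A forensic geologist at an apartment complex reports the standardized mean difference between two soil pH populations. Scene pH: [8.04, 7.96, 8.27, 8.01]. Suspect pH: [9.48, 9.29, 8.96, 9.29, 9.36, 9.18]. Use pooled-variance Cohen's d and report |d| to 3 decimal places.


Pooled-variance Cohen's d for soil pH comparison:
Scene mean = 32.28 / 4 = 8.07
Suspect mean = 55.56 / 6 = 9.26
Scene sample variance s_s^2 = 0.018867
Suspect sample variance s_c^2 = 0.03132
Pooled variance = ((n_s-1)*s_s^2 + (n_c-1)*s_c^2) / (n_s + n_c - 2) = 0.02665
Pooled SD = sqrt(0.02665) = 0.163248
Mean difference = -1.19
|d| = |-1.19| / 0.163248 = 7.290

7.290


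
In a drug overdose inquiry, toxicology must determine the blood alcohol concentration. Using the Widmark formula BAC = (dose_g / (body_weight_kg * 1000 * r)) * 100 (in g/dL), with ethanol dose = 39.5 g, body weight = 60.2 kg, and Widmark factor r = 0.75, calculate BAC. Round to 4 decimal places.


Applying the Widmark formula:
BAC = (dose_g / (body_wt * 1000 * r)) * 100
Denominator = 60.2 * 1000 * 0.75 = 45150
BAC = (39.5 / 45150) * 100
BAC = 0.0875 g/dL

0.0875


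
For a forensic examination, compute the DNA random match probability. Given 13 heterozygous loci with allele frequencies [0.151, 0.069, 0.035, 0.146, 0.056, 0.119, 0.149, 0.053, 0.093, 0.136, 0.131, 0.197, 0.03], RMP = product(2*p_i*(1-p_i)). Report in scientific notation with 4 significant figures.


Computing RMP for 13 loci:
Locus 1: 2 * 0.151 * 0.849 = 0.256398
Locus 2: 2 * 0.069 * 0.931 = 0.128478
Locus 3: 2 * 0.035 * 0.965 = 0.06755
Locus 4: 2 * 0.146 * 0.854 = 0.249368
Locus 5: 2 * 0.056 * 0.944 = 0.105728
Locus 6: 2 * 0.119 * 0.881 = 0.209678
Locus 7: 2 * 0.149 * 0.851 = 0.253598
Locus 8: 2 * 0.053 * 0.947 = 0.100382
Locus 9: 2 * 0.093 * 0.907 = 0.168702
Locus 10: 2 * 0.136 * 0.864 = 0.235008
Locus 11: 2 * 0.131 * 0.869 = 0.227678
Locus 12: 2 * 0.197 * 0.803 = 0.316382
Locus 13: 2 * 0.03 * 0.97 = 0.0582
RMP = 5.205e-11

5.205e-11


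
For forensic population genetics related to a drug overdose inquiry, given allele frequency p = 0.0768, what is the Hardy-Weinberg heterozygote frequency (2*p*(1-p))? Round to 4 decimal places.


Hardy-Weinberg heterozygote frequency:
q = 1 - p = 1 - 0.0768 = 0.9232
2pq = 2 * 0.0768 * 0.9232 = 0.1418

0.1418


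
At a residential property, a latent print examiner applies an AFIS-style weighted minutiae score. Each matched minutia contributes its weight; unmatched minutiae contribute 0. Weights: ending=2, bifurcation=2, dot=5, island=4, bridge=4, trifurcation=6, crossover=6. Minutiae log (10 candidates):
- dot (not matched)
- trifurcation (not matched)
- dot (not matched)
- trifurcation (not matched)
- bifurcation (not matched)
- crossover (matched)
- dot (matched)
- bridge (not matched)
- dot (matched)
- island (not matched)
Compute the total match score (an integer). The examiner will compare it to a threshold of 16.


Weighted minutiae match score:
  dot: not matched, +0
  trifurcation: not matched, +0
  dot: not matched, +0
  trifurcation: not matched, +0
  bifurcation: not matched, +0
  crossover: matched, +6 (running total 6)
  dot: matched, +5 (running total 11)
  bridge: not matched, +0
  dot: matched, +5 (running total 16)
  island: not matched, +0
Total score = 16
Threshold = 16; verdict = identification

16


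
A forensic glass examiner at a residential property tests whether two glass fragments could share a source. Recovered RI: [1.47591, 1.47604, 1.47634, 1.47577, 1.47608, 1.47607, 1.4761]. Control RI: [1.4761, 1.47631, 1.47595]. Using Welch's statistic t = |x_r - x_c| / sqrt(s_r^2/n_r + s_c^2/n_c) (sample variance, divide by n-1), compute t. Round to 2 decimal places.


Welch's t-criterion for glass RI comparison:
Recovered mean = sum / n_r = 10.33231 / 7 = 1.4760443
Control mean = sum / n_c = 4.42836 / 3 = 1.47612
Recovered sample variance s_r^2 = 3.09619e-08
Control sample variance s_c^2 = 3.27e-08
Welch SE (unpooled) = sqrt(s_r^2/n_r + s_c^2/n_c) = sqrt(4.42313e-09 + 1.09e-08) = sqrt(1.53231e-08) = 0.000123787
|mean_r - mean_c| = 7.57143e-05
t = 7.57143e-05 / 0.000123787 = 0.61

0.61


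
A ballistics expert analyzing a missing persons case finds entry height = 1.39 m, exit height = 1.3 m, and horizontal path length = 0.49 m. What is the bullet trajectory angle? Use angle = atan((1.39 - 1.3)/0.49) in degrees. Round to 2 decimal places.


Bullet trajectory angle:
Height difference = 1.39 - 1.3 = 0.09 m
angle = atan(0.09 / 0.49)
angle = atan(0.183673)
angle = 10.41 degrees

10.41


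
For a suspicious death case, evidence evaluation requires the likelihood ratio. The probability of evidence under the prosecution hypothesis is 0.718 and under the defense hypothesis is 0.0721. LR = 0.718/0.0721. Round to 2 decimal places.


Likelihood ratio calculation:
LR = P(E|Hp) / P(E|Hd)
LR = 0.718 / 0.0721
LR = 9.96

9.96


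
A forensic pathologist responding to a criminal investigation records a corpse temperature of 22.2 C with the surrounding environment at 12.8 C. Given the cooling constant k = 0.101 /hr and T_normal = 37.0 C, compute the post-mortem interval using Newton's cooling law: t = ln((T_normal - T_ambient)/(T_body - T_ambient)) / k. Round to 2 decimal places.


Using Newton's law of cooling:
t = ln((T_normal - T_ambient) / (T_body - T_ambient)) / k
T_normal - T_ambient = 24.2
T_body - T_ambient = 9.4
Ratio = 2.574468
ln(ratio) = 0.945643
t = 0.945643 / 0.101 = 9.36 hours

9.36


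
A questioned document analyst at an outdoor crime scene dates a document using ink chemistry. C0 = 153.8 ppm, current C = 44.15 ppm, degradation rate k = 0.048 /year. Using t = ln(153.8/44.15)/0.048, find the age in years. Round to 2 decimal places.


Document age estimation:
C0/C = 153.8 / 44.15 = 3.483579
ln(C0/C) = 1.24806
t = 1.24806 / 0.048 = 26.00 years

26.00


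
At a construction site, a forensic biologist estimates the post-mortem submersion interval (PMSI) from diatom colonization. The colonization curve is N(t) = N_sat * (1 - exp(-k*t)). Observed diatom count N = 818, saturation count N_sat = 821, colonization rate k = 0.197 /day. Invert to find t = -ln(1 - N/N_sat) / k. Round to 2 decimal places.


PMSI from diatom colonization curve:
N / N_sat = 818 / 821 = 0.996346
1 - N/N_sat = 0.003654
ln(1 - N/N_sat) = -5.611933
t = -ln(1 - N/N_sat) / k = -(-5.611933) / 0.197 = 28.49 days

28.49


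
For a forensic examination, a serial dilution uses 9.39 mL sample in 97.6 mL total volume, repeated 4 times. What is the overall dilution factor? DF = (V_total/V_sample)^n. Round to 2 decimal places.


Dilution factor calculation:
Single dilution = V_total / V_sample = 97.6 / 9.39 ≈ 10.394036
Number of dilutions = 4
Total DF = (97.6 / 9.39)^4 (full precision, rounded at the end) = 11671.77

11671.77


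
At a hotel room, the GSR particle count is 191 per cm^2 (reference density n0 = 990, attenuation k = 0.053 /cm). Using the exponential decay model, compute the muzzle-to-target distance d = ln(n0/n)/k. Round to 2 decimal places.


GSR distance calculation:
n0/n = 990 / 191 = 5.183246
ln(n0/n) = 1.645432
d = 1.645432 / 0.053 = 31.05 cm

31.05


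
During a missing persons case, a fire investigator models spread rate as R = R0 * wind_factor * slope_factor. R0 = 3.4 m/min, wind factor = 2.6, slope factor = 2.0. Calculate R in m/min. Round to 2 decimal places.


Fire spread rate calculation:
R = R0 * wind_factor * slope_factor
= 3.4 * 2.6 * 2.0
= 8.84 * 2.0
= 17.68 m/min

17.68


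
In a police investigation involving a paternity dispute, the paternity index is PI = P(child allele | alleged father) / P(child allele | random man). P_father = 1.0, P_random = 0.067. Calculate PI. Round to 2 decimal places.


Paternity Index calculation:
PI = P(allele|father) / P(allele|random)
PI = 1.0 / 0.067
PI = 14.93

14.93


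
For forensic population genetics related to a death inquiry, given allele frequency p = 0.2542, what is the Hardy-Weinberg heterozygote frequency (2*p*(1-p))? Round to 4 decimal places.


Hardy-Weinberg heterozygote frequency:
q = 1 - p = 1 - 0.2542 = 0.7458
2pq = 2 * 0.2542 * 0.7458 = 0.3792

0.3792


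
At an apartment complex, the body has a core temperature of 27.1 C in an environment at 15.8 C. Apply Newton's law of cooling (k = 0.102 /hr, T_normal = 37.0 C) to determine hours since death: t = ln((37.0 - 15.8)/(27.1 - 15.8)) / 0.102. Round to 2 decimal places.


Using Newton's law of cooling:
t = ln((T_normal - T_ambient) / (T_body - T_ambient)) / k
T_normal - T_ambient = 21.2
T_body - T_ambient = 11.3
Ratio = 1.876106
ln(ratio) = 0.629198
t = 0.629198 / 0.102 = 6.17 hours

6.17


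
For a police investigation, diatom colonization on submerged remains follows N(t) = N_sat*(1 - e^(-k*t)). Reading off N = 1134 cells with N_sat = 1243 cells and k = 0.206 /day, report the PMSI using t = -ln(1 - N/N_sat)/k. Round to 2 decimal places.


PMSI from diatom colonization curve:
N / N_sat = 1134 / 1243 = 0.912309
1 - N/N_sat = 0.087691
ln(1 - N/N_sat) = -2.433936
t = -ln(1 - N/N_sat) / k = -(-2.433936) / 0.206 = 11.82 days

11.82


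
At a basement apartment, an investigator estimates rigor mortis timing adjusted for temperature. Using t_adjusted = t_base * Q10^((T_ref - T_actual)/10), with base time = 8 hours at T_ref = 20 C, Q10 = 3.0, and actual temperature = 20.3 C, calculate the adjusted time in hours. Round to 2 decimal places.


Rigor mortis time adjustment:
Exponent = (T_ref - T_actual) / 10 = (20 - 20.3) / 10 = -0.03
Q10 factor = 3.0^-0.03 = 0.96758
t_adjusted = 8 * 0.96758 = 7.74 hours

7.74


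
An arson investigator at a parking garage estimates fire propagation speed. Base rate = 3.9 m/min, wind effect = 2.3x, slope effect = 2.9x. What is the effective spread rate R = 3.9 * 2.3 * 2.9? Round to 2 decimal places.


Fire spread rate calculation:
R = R0 * wind_factor * slope_factor
= 3.9 * 2.3 * 2.9
= 8.97 * 2.9
= 26.01 m/min

26.01


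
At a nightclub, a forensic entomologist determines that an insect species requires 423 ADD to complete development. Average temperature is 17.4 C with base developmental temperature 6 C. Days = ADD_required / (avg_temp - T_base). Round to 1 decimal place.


Insect development time:
Effective temperature = avg_temp - T_base = 17.4 - 6 = 11.4 C
Days = ADD / effective_temp = 423 / 11.4 = 37.1 days

37.1


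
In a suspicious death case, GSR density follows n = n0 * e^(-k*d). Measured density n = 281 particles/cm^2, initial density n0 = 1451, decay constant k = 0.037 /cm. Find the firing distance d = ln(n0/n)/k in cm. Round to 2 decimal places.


GSR distance calculation:
n0/n = 1451 / 281 = 5.163701
ln(n0/n) = 1.641654
d = 1.641654 / 0.037 = 44.37 cm

44.37


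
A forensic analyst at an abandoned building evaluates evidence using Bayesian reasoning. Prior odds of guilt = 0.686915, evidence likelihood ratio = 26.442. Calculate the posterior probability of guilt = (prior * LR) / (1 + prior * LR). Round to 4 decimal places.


Bayesian evidence evaluation:
Posterior odds = prior_odds * LR = 0.686915 * 26.442 = 18.16341
Posterior probability = posterior_odds / (1 + posterior_odds)
= 18.16341 / (1 + 18.16341)
= 18.16341 / 19.16341
= 0.9478

0.9478


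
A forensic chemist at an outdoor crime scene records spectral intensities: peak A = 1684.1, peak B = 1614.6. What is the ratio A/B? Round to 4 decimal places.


Spectral peak ratio:
Peak A = 1684.1 counts
Peak B = 1614.6 counts
Ratio = 1684.1 / 1614.6 = 1.0430

1.0430


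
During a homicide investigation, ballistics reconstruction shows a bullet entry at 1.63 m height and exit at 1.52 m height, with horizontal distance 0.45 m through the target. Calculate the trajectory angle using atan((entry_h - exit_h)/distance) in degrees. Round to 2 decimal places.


Bullet trajectory angle:
Height difference = 1.63 - 1.52 = 0.11 m
angle = atan(0.11 / 0.45)
angle = atan(0.244444)
angle = 13.74 degrees

13.74


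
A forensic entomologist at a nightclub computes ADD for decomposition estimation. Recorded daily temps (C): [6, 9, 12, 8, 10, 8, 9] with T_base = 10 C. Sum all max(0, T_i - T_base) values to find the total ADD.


Computing ADD day by day:
Day 1: max(0, 6 - 10) = 0
Day 2: max(0, 9 - 10) = 0
Day 3: max(0, 12 - 10) = 2
Day 4: max(0, 8 - 10) = 0
Day 5: max(0, 10 - 10) = 0
Day 6: max(0, 8 - 10) = 0
Day 7: max(0, 9 - 10) = 0
Total ADD = 2

2


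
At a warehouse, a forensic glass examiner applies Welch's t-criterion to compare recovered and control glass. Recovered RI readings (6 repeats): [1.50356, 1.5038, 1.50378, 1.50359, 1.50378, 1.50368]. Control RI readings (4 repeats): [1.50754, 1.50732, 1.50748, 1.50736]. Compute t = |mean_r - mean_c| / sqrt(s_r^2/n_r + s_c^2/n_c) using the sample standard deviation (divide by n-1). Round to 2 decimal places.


Welch's t-criterion for glass RI comparison:
Recovered mean = sum / n_r = 9.02219 / 6 = 1.5036983
Control mean = sum / n_c = 6.0297 / 4 = 1.507425
Recovered sample variance s_r^2 = 1.09767e-08
Control sample variance s_c^2 = 1.05e-08
Welch SE (unpooled) = sqrt(s_r^2/n_r + s_c^2/n_c) = sqrt(1.82944e-09 + 2.625e-09) = sqrt(4.45444e-09) = 6.67416e-05
|mean_r - mean_c| = 0.00372667
t = 0.00372667 / 6.67416e-05 = 55.84

55.84


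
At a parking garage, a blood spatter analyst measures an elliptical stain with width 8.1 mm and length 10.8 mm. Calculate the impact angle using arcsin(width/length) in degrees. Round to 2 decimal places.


Blood spatter impact angle calculation:
width / length = 8.1 / 10.8 = 0.75
angle = arcsin(0.75)
angle = 48.59 degrees

48.59


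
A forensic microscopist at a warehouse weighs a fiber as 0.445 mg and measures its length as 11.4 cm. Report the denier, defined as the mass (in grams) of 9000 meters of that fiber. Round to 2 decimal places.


Denier calculation:
Mass in grams = 0.445 mg / 1000 = 0.000445 g
Length in meters = 11.4 cm / 100 = 0.114 m
Linear density = mass / length = 0.000445 / 0.114 = 0.00390351 g/m
Denier = (g/m) * 9000 = 0.00390351 * 9000 = 35.13

35.13


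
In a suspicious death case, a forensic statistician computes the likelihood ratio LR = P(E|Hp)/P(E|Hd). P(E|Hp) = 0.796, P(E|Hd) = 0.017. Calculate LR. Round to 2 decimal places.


Likelihood ratio calculation:
LR = P(E|Hp) / P(E|Hd)
LR = 0.796 / 0.017
LR = 46.82

46.82


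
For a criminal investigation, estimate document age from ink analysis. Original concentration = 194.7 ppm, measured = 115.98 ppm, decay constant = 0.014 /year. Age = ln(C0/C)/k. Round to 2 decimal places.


Document age estimation:
C0/C = 194.7 / 115.98 = 1.678738
ln(C0/C) = 0.518042
t = 0.518042 / 0.014 = 37.00 years

37.00


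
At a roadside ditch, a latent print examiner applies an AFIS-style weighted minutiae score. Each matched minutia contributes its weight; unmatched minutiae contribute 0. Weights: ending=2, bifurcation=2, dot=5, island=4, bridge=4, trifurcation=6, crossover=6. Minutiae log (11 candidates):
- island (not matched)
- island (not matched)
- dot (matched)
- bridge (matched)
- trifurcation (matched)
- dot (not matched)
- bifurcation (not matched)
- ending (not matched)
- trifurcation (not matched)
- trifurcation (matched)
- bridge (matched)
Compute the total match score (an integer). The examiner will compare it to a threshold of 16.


Weighted minutiae match score:
  island: not matched, +0
  island: not matched, +0
  dot: matched, +5 (running total 5)
  bridge: matched, +4 (running total 9)
  trifurcation: matched, +6 (running total 15)
  dot: not matched, +0
  bifurcation: not matched, +0
  ending: not matched, +0
  trifurcation: not matched, +0
  trifurcation: matched, +6 (running total 21)
  bridge: matched, +4 (running total 25)
Total score = 25
Threshold = 16; verdict = identification

25


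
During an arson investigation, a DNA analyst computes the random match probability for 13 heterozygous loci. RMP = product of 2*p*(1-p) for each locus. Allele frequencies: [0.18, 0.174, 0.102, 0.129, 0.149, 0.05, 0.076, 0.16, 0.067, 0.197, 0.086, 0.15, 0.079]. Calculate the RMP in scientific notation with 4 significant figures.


Computing RMP for 13 loci:
Locus 1: 2 * 0.18 * 0.82 = 0.2952
Locus 2: 2 * 0.174 * 0.826 = 0.287448
Locus 3: 2 * 0.102 * 0.898 = 0.183192
Locus 4: 2 * 0.129 * 0.871 = 0.224718
Locus 5: 2 * 0.149 * 0.851 = 0.253598
Locus 6: 2 * 0.05 * 0.95 = 0.095
Locus 7: 2 * 0.076 * 0.924 = 0.140448
Locus 8: 2 * 0.16 * 0.84 = 0.2688
Locus 9: 2 * 0.067 * 0.933 = 0.125022
Locus 10: 2 * 0.197 * 0.803 = 0.316382
Locus 11: 2 * 0.086 * 0.914 = 0.157208
Locus 12: 2 * 0.15 * 0.85 = 0.255
Locus 13: 2 * 0.079 * 0.921 = 0.145518
RMP = 7.331e-10

7.331e-10


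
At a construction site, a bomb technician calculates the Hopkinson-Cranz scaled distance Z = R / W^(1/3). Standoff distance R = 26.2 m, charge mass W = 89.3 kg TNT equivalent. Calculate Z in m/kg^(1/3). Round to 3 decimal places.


Scaled distance calculation:
W^(1/3) = 89.3^(1/3) = 4.469756
Z = R / W^(1/3) = 26.2 / 4.469756
Z = 5.862 m/kg^(1/3)

5.862


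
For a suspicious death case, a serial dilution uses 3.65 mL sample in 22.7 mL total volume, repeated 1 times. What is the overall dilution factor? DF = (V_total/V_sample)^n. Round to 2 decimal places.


Dilution factor calculation:
Single dilution = V_total / V_sample = 22.7 / 3.65 ≈ 6.219178
Number of dilutions = 1
Total DF = (22.7 / 3.65)^1 (full precision, rounded at the end) = 6.22

6.22


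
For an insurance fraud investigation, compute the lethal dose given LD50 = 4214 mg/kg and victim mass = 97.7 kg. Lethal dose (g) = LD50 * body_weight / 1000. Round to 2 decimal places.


Lethal dose calculation:
Lethal dose = LD50 * body_weight / 1000
= 4214 * 97.7 / 1000
= 411707.8 / 1000
= 411.71 g

411.71


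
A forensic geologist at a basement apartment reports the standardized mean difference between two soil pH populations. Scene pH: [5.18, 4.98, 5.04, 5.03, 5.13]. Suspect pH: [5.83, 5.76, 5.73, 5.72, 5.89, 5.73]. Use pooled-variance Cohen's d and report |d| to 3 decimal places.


Pooled-variance Cohen's d for soil pH comparison:
Scene mean = 25.36 / 5 = 5.072
Suspect mean = 34.66 / 6 = 5.776667
Scene sample variance s_s^2 = 0.00657
Suspect sample variance s_c^2 = 0.004707
Pooled variance = ((n_s-1)*s_s^2 + (n_c-1)*s_c^2) / (n_s + n_c - 2) = 0.005535
Pooled SD = sqrt(0.005535) = 0.074398
Mean difference = -0.704667
|d| = |-0.704667| / 0.074398 = 9.472

9.472


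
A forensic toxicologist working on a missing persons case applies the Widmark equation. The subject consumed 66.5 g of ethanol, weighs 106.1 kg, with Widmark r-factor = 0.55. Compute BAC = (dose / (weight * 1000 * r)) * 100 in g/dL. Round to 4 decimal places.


Applying the Widmark formula:
BAC = (dose_g / (body_wt * 1000 * r)) * 100
Denominator = 106.1 * 1000 * 0.55 = 58355
BAC = (66.5 / 58355) * 100
BAC = 0.1140 g/dL

0.1140


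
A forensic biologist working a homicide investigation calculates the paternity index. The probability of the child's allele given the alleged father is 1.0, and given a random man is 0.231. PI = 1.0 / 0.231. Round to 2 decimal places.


Paternity Index calculation:
PI = P(allele|father) / P(allele|random)
PI = 1.0 / 0.231
PI = 4.33

4.33


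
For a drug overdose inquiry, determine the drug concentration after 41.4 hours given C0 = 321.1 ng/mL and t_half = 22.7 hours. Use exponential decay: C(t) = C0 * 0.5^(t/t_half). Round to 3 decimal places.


Drug concentration decay:
Number of half-lives = t / t_half = 41.4 / 22.7 = 1.823789
Decay factor = 0.5^1.823789 = 0.28247811
C(t) = 321.1 * 0.28247811 = 90.704 ng/mL

90.704


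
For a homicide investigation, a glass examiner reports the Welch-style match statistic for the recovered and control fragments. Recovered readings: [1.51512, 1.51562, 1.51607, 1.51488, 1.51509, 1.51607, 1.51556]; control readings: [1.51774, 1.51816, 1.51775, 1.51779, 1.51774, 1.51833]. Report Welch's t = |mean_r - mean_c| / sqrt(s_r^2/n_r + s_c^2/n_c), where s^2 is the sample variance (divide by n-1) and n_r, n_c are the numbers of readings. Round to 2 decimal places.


Welch's t-criterion for glass RI comparison:
Recovered mean = sum / n_r = 10.60841 / 7 = 1.5154871
Control mean = sum / n_c = 9.10751 / 6 = 1.5179183
Recovered sample variance s_r^2 = 2.27257e-07
Control sample variance s_c^2 = 6.72567e-08
Welch SE (unpooled) = sqrt(s_r^2/n_r + s_c^2/n_c) = sqrt(3.24653e-08 + 1.12094e-08) = sqrt(4.36747e-08) = 0.000208985
|mean_r - mean_c| = 0.00243119
t = 0.00243119 / 0.000208985 = 11.63

11.63


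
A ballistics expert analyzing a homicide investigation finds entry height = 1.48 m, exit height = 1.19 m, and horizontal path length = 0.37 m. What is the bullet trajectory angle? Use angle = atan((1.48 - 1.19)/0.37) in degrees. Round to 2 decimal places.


Bullet trajectory angle:
Height difference = 1.48 - 1.19 = 0.29 m
angle = atan(0.29 / 0.37)
angle = atan(0.783784)
angle = 38.09 degrees

38.09


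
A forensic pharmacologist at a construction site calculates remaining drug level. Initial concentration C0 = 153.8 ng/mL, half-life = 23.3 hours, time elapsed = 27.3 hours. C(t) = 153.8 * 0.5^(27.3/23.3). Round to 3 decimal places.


Drug concentration decay:
Number of half-lives = t / t_half = 27.3 / 23.3 = 1.171674
Decay factor = 0.5^1.171674 = 0.44390596
C(t) = 153.8 * 0.44390596 = 68.273 ng/mL

68.273


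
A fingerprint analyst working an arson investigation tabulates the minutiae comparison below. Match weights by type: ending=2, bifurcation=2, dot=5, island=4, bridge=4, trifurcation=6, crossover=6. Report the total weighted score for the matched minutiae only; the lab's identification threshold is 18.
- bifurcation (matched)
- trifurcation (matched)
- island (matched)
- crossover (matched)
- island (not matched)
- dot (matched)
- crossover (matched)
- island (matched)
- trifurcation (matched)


Weighted minutiae match score:
  bifurcation: matched, +2 (running total 2)
  trifurcation: matched, +6 (running total 8)
  island: matched, +4 (running total 12)
  crossover: matched, +6 (running total 18)
  island: not matched, +0
  dot: matched, +5 (running total 23)
  crossover: matched, +6 (running total 29)
  island: matched, +4 (running total 33)
  trifurcation: matched, +6 (running total 39)
Total score = 39
Threshold = 18; verdict = identification

39


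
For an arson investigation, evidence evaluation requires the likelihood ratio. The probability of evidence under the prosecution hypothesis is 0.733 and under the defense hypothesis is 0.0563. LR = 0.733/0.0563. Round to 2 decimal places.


Likelihood ratio calculation:
LR = P(E|Hp) / P(E|Hd)
LR = 0.733 / 0.0563
LR = 13.02

13.02


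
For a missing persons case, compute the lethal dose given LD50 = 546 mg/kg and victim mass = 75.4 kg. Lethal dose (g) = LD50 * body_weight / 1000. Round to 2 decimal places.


Lethal dose calculation:
Lethal dose = LD50 * body_weight / 1000
= 546 * 75.4 / 1000
= 41168.4 / 1000
= 41.17 g

41.17


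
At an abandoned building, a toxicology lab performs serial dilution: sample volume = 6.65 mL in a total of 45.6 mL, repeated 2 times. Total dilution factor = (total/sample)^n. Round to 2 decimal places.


Dilution factor calculation:
Single dilution = V_total / V_sample = 45.6 / 6.65 ≈ 6.857143
Number of dilutions = 2
Total DF = (45.6 / 6.65)^2 (full precision, rounded at the end) = 47.02

47.02


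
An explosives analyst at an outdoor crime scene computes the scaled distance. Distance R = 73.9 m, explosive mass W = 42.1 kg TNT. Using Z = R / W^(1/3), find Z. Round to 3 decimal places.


Scaled distance calculation:
W^(1/3) = 42.1^(1/3) = 3.478783
Z = R / W^(1/3) = 73.9 / 3.478783
Z = 21.243 m/kg^(1/3)

21.243


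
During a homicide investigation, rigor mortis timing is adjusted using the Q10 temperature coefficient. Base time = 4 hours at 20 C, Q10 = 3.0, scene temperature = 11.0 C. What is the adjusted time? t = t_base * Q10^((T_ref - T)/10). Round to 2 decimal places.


Rigor mortis time adjustment:
Exponent = (T_ref - T_actual) / 10 = (20 - 11.0) / 10 = 0.9
Q10 factor = 3.0^0.9 = 2.68788
t_adjusted = 4 * 2.68788 = 10.75 hours

10.75


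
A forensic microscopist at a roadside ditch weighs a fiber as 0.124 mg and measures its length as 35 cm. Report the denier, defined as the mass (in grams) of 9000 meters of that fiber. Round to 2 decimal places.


Denier calculation:
Mass in grams = 0.124 mg / 1000 = 0.000124 g
Length in meters = 35 cm / 100 = 0.35 m
Linear density = mass / length = 0.000124 / 0.35 = 0.00035429 g/m
Denier = (g/m) * 9000 = 0.00035429 * 9000 = 3.19

3.19
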